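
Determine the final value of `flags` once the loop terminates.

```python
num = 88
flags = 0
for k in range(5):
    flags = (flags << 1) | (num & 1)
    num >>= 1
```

Let's trace through this code step by step.

Initialize: num = 88
Initialize: flags = 0
Entering loop: for k in range(5):
After iteration 1: k = 0, num = 44, flags = 0
After iteration 2: k = 1, num = 22, flags = 0
After iteration 3: k = 2, num = 11, flags = 0
After iteration 4: k = 3, num = 5, flags = 1
After iteration 5: k = 4, num = 2, flags = 3
Loop ends.

Final answer: 3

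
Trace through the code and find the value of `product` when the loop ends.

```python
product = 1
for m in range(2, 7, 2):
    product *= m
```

Let's trace through this code step by step.

Initialize: product = 1
Entering loop: for m in range(2, 7, 2):
After iteration 1: m = 2, product = 2
After iteration 2: m = 4, product = 8
After iteration 3: m = 6, product = 48
Loop ends.

Final answer: 48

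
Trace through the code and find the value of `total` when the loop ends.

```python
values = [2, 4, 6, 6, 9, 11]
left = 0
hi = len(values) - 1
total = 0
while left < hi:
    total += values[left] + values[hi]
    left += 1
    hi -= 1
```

Let's trace through this code step by step.

Initialize: values = [2, 4, 6, 6, 9, 11]
Initialize: left = 0
Initialize: hi = 5
Initialize: total = 0
Entering loop: while left < hi:
After iteration 1: left = 1, hi = 4, total = 13
After iteration 2: left = 2, hi = 3, total = 26
After iteration 3: left = 3, hi = 2, total = 38
Loop ends.

Final answer: 38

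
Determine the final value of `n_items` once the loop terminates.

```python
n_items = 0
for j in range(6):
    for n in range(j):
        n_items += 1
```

Let's trace through this code step by step.

Initialize: n_items = 0
Entering loop: for j in range(6):
After iteration 1: j = 0, n_items = 0
After iteration 2: j = 1, n_items = 1, n = 0
After iteration 3: j = 2, n_items = 3, n = 1
After iteration 4: j = 3, n_items = 6, n = 2
After iteration 5: j = 4, n_items = 10, n = 3
After iteration 6: j = 5, n_items = 15, n = 4
Loop ends.

Final answer: 15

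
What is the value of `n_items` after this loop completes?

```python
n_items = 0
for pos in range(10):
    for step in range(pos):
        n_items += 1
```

Let's trace through this code step by step.

Initialize: n_items = 0
Entering loop: for pos in range(10):
After iteration 1: pos = 0, n_items = 0
After iteration 2: pos = 1, n_items = 1, step = 0
After iteration 3: pos = 2, n_items = 3, step = 1
After iteration 4: pos = 3, n_items = 6, step = 2
After iteration 5: pos = 4, n_items = 10, step = 3
After iteration 6: pos = 5, n_items = 15, step = 4
After iteration 7: pos = 6, n_items = 21, step = 5
After iteration 8: pos = 7, n_items = 28, step = 6
After iteration 9: pos = 8, n_items = 36, step = 7
After iteration 10: pos = 9, n_items = 45, step = 8
Loop ends.

Final answer: 45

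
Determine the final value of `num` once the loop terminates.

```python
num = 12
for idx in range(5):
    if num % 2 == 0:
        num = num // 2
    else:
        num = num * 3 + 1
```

Let's trace through this code step by step.

Initialize: num = 12
Entering loop: for idx in range(5):
After iteration 1: idx = 0, num = 6
After iteration 2: idx = 1, num = 3
After iteration 3: idx = 2, num = 10
After iteration 4: idx = 3, num = 5
After iteration 5: idx = 4, num = 16
Loop ends.

Final answer: 16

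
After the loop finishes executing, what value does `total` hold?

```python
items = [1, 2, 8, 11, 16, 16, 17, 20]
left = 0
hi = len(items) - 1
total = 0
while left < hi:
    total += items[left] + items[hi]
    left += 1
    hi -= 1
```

Let's trace through this code step by step.

Initialize: items = [1, 2, 8, 11, 16, 16, 17, 20]
Initialize: left = 0
Initialize: hi = 7
Initialize: total = 0
Entering loop: while left < hi:
After iteration 1: left = 1, hi = 6, total = 21
After iteration 2: left = 2, hi = 5, total = 40
After iteration 3: left = 3, hi = 4, total = 64
After iteration 4: left = 4, hi = 3, total = 91
Loop ends.

Final answer: 91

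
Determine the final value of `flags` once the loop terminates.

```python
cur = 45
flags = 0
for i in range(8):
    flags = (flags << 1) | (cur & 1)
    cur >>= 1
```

Let's trace through this code step by step.

Initialize: cur = 45
Initialize: flags = 0
Entering loop: for i in range(8):
After iteration 1: i = 0, cur = 22, flags = 1
After iteration 2: i = 1, cur = 11, flags = 2
After iteration 3: i = 2, cur = 5, flags = 5
After iteration 4: i = 3, cur = 2, flags = 11
After iteration 5: i = 4, cur = 1, flags = 22
After iteration 6: i = 5, cur = 0, flags = 45
After iteration 7: i = 6, cur = 0, flags = 90
After iteration 8: i = 7, cur = 0, flags = 180
Loop ends.

Final answer: 180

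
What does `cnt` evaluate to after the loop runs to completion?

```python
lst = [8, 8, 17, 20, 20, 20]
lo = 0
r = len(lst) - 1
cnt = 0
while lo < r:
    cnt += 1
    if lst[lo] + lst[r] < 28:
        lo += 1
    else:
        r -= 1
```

Let's trace through this code step by step.

Initialize: lst = [8, 8, 17, 20, 20, 20]
Initialize: lo = 0
Initialize: r = 5
Initialize: cnt = 0
Entering loop: while lo < r:
After iteration 1: lo = 0, r = 4, cnt = 1
After iteration 2: lo = 0, r = 3, cnt = 2
After iteration 3: lo = 0, r = 2, cnt = 3
After iteration 4: lo = 1, r = 2, cnt = 4
After iteration 5: lo = 2, r = 2, cnt = 5
Loop ends.

Final answer: 5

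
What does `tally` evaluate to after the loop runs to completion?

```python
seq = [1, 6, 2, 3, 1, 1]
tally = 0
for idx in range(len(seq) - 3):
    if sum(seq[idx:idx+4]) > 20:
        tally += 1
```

Let's trace through this code step by step.

Initialize: seq = [1, 6, 2, 3, 1, 1]
Initialize: tally = 0
Entering loop: for idx in range(len(seq) - 3):
After iteration 1: idx = 0, tally = 0
After iteration 2: idx = 1, tally = 0
After iteration 3: idx = 2, tally = 0
Loop ends.

Final answer: 0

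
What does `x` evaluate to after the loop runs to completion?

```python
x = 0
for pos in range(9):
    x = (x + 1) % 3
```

Let's trace through this code step by step.

Initialize: x = 0
Entering loop: for pos in range(9):
After iteration 1: pos = 0, x = 1
After iteration 2: pos = 1, x = 2
After iteration 3: pos = 2, x = 0
After iteration 4: pos = 3, x = 1
After iteration 5: pos = 4, x = 2
After iteration 6: pos = 5, x = 0
After iteration 7: pos = 6, x = 1
After iteration 8: pos = 7, x = 2
After iteration 9: pos = 8, x = 0
Loop ends.

Final answer: 0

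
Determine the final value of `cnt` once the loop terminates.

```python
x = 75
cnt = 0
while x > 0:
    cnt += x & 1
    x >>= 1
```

Let's trace through this code step by step.

Initialize: x = 75
Initialize: cnt = 0
Entering loop: while x > 0:
After iteration 1: x = 37, cnt = 1
After iteration 2: x = 18, cnt = 2
After iteration 3: x = 9, cnt = 2
After iteration 4: x = 4, cnt = 3
After iteration 5: x = 2, cnt = 3
After iteration 6: x = 1, cnt = 3
After iteration 7: x = 0, cnt = 4
Loop ends.

Final answer: 4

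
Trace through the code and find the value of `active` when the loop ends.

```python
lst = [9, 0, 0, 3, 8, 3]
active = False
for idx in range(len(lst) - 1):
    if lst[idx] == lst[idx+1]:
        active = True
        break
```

Let's trace through this code step by step.

Initialize: lst = [9, 0, 0, 3, 8, 3]
Initialize: active = False
Entering loop: for idx in range(len(lst) - 1):
After iteration 1: idx = 0, active = False
After iteration 2: idx = 1, active = True
Loop ends.

Final answer: True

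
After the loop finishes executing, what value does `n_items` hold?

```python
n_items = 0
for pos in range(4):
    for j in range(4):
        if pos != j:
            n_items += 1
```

Let's trace through this code step by step.

Initialize: n_items = 0
Entering loop: for pos in range(4):
After iteration 1: pos = 0, n_items = 3
After iteration 2: pos = 1, n_items = 6
After iteration 3: pos = 2, n_items = 9
After iteration 4: pos = 3, n_items = 12
Loop ends.

Final answer: 12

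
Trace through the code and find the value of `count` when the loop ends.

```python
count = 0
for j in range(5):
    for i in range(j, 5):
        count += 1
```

Let's trace through this code step by step.

Initialize: count = 0
Entering loop: for j in range(5):
After iteration 1: j = 0, count = 5
After iteration 2: j = 1, count = 9
After iteration 3: j = 2, count = 12
After iteration 4: j = 3, count = 14
After iteration 5: j = 4, count = 15
Loop ends.

Final answer: 15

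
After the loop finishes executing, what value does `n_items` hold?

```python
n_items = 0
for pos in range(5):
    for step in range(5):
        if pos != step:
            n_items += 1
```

Let's trace through this code step by step.

Initialize: n_items = 0
Entering loop: for pos in range(5):
After iteration 1: pos = 0, n_items = 4
After iteration 2: pos = 1, n_items = 8
After iteration 3: pos = 2, n_items = 12
After iteration 4: pos = 3, n_items = 16
After iteration 5: pos = 4, n_items = 20
Loop ends.

Final answer: 20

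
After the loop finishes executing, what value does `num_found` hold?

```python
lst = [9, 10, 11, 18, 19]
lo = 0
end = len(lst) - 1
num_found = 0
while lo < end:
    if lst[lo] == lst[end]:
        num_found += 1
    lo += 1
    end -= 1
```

Let's trace through this code step by step.

Initialize: lst = [9, 10, 11, 18, 19]
Initialize: lo = 0
Initialize: end = 4
Initialize: num_found = 0
Entering loop: while lo < end:
After iteration 1: lo = 1, end = 3, num_found = 0
After iteration 2: lo = 2, end = 2, num_found = 0
Loop ends.

Final answer: 0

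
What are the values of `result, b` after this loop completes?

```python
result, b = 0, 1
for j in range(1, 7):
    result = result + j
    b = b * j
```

Let's trace through this code step by step.

Initialize: result = 0
Initialize: b = 1
Entering loop: for j in range(1, 7):
After iteration 1: j = 1, result = 1, b = 1
After iteration 2: j = 2, result = 3, b = 2
After iteration 3: j = 3, result = 6, b = 6
After iteration 4: j = 4, result = 10, b = 24
After iteration 5: j = 5, result = 15, b = 120
After iteration 6: j = 6, result = 21, b = 720
Loop ends.

Final answer: 21, 720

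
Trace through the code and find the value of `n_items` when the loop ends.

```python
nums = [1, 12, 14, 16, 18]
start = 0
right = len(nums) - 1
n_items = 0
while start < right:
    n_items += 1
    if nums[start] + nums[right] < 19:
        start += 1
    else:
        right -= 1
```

Let's trace through this code step by step.

Initialize: nums = [1, 12, 14, 16, 18]
Initialize: start = 0
Initialize: right = 4
Initialize: n_items = 0
Entering loop: while start < right:
After iteration 1: start = 0, right = 3, n_items = 1
After iteration 2: start = 1, right = 3, n_items = 2
After iteration 3: start = 1, right = 2, n_items = 3
After iteration 4: start = 1, right = 1, n_items = 4
Loop ends.

Final answer: 4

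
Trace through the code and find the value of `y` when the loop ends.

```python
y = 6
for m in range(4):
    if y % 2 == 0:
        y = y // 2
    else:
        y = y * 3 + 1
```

Let's trace through this code step by step.

Initialize: y = 6
Entering loop: for m in range(4):
After iteration 1: m = 0, y = 3
After iteration 2: m = 1, y = 10
After iteration 3: m = 2, y = 5
After iteration 4: m = 3, y = 16
Loop ends.

Final answer: 16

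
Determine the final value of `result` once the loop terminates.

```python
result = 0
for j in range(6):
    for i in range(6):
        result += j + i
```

Let's trace through this code step by step.

Initialize: result = 0
Entering loop: for j in range(6):
After iteration 1: j = 0, result = 15
After iteration 2: j = 1, result = 36
After iteration 3: j = 2, result = 63
After iteration 4: j = 3, result = 96
After iteration 5: j = 4, result = 135
After iteration 6: j = 5, result = 180
Loop ends.

Final answer: 180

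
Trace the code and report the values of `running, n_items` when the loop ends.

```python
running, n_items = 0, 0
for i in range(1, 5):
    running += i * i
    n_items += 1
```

Let's trace through this code step by step.

Initialize: running = 0
Initialize: n_items = 0
Entering loop: for i in range(1, 5):
After iteration 1: i = 1, running = 1, n_items = 1
After iteration 2: i = 2, running = 5, n_items = 2
After iteration 3: i = 3, running = 14, n_items = 3
After iteration 4: i = 4, running = 30, n_items = 4
Loop ends.

Final answer: 30, 4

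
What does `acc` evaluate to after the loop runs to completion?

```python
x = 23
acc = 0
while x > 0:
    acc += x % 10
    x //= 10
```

Let's trace through this code step by step.

Initialize: x = 23
Initialize: acc = 0
Entering loop: while x > 0:
After iteration 1: x = 2, acc = 3
After iteration 2: x = 0, acc = 5
Loop ends.

Final answer: 5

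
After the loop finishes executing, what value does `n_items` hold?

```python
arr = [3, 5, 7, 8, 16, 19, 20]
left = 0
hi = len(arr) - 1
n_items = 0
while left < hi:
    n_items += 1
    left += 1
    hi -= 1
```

Let's trace through this code step by step.

Initialize: arr = [3, 5, 7, 8, 16, 19, 20]
Initialize: left = 0
Initialize: hi = 6
Initialize: n_items = 0
Entering loop: while left < hi:
After iteration 1: left = 1, hi = 5, n_items = 1
After iteration 2: left = 2, hi = 4, n_items = 2
After iteration 3: left = 3, hi = 3, n_items = 3
Loop ends.

Final answer: 3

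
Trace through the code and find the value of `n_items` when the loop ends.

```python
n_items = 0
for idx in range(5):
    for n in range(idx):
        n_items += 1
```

Let's trace through this code step by step.

Initialize: n_items = 0
Entering loop: for idx in range(5):
After iteration 1: idx = 0, n_items = 0
After iteration 2: idx = 1, n_items = 1, n = 0
After iteration 3: idx = 2, n_items = 3, n = 1
After iteration 4: idx = 3, n_items = 6, n = 2
After iteration 5: idx = 4, n_items = 10, n = 3
Loop ends.

Final answer: 10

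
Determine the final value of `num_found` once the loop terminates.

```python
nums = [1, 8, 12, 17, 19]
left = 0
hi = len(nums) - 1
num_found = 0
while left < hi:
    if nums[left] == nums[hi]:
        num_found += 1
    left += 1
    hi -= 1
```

Let's trace through this code step by step.

Initialize: nums = [1, 8, 12, 17, 19]
Initialize: left = 0
Initialize: hi = 4
Initialize: num_found = 0
Entering loop: while left < hi:
After iteration 1: left = 1, hi = 3, num_found = 0
After iteration 2: left = 2, hi = 2, num_found = 0
Loop ends.

Final answer: 0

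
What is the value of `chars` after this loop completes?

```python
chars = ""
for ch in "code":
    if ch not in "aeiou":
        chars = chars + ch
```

Let's trace through this code step by step.

Initialize: chars = ''
Entering loop: for ch in "code":
After iteration 1: ch = 'c', chars = 'c'
After iteration 2: ch = 'o', chars = 'c'
After iteration 3: ch = 'd', chars = 'cd'
After iteration 4: ch = 'e', chars = 'cd'
Loop ends.

Final answer: 'cd'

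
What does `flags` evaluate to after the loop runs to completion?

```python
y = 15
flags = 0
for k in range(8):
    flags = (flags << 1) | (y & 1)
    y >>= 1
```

Let's trace through this code step by step.

Initialize: y = 15
Initialize: flags = 0
Entering loop: for k in range(8):
After iteration 1: k = 0, y = 7, flags = 1
After iteration 2: k = 1, y = 3, flags = 3
After iteration 3: k = 2, y = 1, flags = 7
After iteration 4: k = 3, y = 0, flags = 15
After iteration 5: k = 4, y = 0, flags = 30
After iteration 6: k = 5, y = 0, flags = 60
After iteration 7: k = 6, y = 0, flags = 120
After iteration 8: k = 7, y = 0, flags = 240
Loop ends.

Final answer: 240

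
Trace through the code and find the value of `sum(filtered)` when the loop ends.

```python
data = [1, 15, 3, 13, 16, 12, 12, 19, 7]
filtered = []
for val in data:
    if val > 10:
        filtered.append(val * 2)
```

Let's trace through this code step by step.

Initialize: data = [1, 15, 3, 13, 16, 12, 12, 19, 7]
Initialize: filtered = []
Entering loop: for val in data:
After iteration 1: val = 1, filtered = []
After iteration 2: val = 15, filtered = [30]
After iteration 3: val = 3, filtered = [30]
After iteration 4: val = 13, filtered = [30, 26]
After iteration 5: val = 16, filtered = [30, 26, 32]
After iteration 6: val = 12, filtered = [30, 26, 32, 24]
After iteration 7: val = 12, filtered = [30, 26, 32, 24, 24]
After iteration 8: val = 19, filtered = [30, 26, 32, 24, 24, 38]
After iteration 9: val = 7, filtered = [30, 26, 32, 24, 24, 38]
Loop ends.
sum(filtered) = 174

Final answer: 174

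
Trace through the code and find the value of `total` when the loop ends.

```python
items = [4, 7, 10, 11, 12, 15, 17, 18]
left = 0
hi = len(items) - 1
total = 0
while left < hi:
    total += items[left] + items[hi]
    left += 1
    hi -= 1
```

Let's trace through this code step by step.

Initialize: items = [4, 7, 10, 11, 12, 15, 17, 18]
Initialize: left = 0
Initialize: hi = 7
Initialize: total = 0
Entering loop: while left < hi:
After iteration 1: left = 1, hi = 6, total = 22
After iteration 2: left = 2, hi = 5, total = 46
After iteration 3: left = 3, hi = 4, total = 71
After iteration 4: left = 4, hi = 3, total = 94
Loop ends.

Final answer: 94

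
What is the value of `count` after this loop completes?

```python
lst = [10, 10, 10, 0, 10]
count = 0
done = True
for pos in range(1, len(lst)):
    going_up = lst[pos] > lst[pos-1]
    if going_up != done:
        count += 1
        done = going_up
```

Let's trace through this code step by step.

Initialize: lst = [10, 10, 10, 0, 10]
Initialize: count = 0
Initialize: done = True
Entering loop: for pos in range(1, len(lst)):
After iteration 1: pos = 1, count = 1, done = False, going_up = False
After iteration 2: pos = 2, count = 1, done = False, going_up = False
After iteration 3: pos = 3, count = 1, done = False, going_up = False
After iteration 4: pos = 4, count = 2, done = True, going_up = True
Loop ends.

Final answer: 2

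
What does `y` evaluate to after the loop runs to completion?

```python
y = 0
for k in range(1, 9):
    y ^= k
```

Let's trace through this code step by step.

Initialize: y = 0
Entering loop: for k in range(1, 9):
After iteration 1: k = 1, y = 1
After iteration 2: k = 2, y = 3
After iteration 3: k = 3, y = 0
After iteration 4: k = 4, y = 4
After iteration 5: k = 5, y = 1
After iteration 6: k = 6, y = 7
After iteration 7: k = 7, y = 0
After iteration 8: k = 8, y = 8
Loop ends.

Final answer: 8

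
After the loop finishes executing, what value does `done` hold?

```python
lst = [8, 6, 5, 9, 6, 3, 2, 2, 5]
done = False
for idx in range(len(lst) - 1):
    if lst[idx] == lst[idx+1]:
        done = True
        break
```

Let's trace through this code step by step.

Initialize: lst = [8, 6, 5, 9, 6, 3, 2, 2, 5]
Initialize: done = False
Entering loop: for idx in range(len(lst) - 1):
After iteration 1: idx = 0, done = False
After iteration 2: idx = 1, done = False
After iteration 3: idx = 2, done = False
After iteration 4: idx = 3, done = False
After iteration 5: idx = 4, done = False
After iteration 6: idx = 5, done = False
After iteration 7: idx = 6, done = True
Loop ends.

Final answer: True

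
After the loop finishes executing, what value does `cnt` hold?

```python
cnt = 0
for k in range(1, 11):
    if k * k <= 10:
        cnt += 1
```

Let's trace through this code step by step.

Initialize: cnt = 0
Entering loop: for k in range(1, 11):
After iteration 1: k = 1, cnt = 1
After iteration 2: k = 2, cnt = 2
After iteration 3: k = 3, cnt = 3
After iteration 4: k = 4, cnt = 3
After iteration 5: k = 5, cnt = 3
After iteration 6: k = 6, cnt = 3
After iteration 7: k = 7, cnt = 3
After iteration 8: k = 8, cnt = 3
After iteration 9: k = 9, cnt = 3
After iteration 10: k = 10, cnt = 3
Loop ends.

Final answer: 3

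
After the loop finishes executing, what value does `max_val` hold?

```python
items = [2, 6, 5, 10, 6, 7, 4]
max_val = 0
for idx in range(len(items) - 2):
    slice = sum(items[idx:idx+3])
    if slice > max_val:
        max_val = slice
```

Let's trace through this code step by step.

Initialize: items = [2, 6, 5, 10, 6, 7, 4]
Initialize: max_val = 0
Entering loop: for idx in range(len(items) - 2):
After iteration 1: idx = 0, max_val = 13, slice = 13
After iteration 2: idx = 1, max_val = 21, slice = 21
After iteration 3: idx = 2, max_val = 21, slice = 21
After iteration 4: idx = 3, max_val = 23, slice = 23
After iteration 5: idx = 4, max_val = 23, slice = 17
Loop ends.

Final answer: 23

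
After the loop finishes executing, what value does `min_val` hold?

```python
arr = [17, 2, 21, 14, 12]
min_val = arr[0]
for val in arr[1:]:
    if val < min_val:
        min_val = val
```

Let's trace through this code step by step.

Initialize: arr = [17, 2, 21, 14, 12]
Initialize: min_val = 17
Entering loop: for val in arr[1:]:
After iteration 1: val = 2, min_val = 2
After iteration 2: val = 21, min_val = 2
After iteration 3: val = 14, min_val = 2
After iteration 4: val = 12, min_val = 2
Loop ends.

Final answer: 2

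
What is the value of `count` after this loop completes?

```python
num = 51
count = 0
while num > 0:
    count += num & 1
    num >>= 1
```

Let's trace through this code step by step.

Initialize: num = 51
Initialize: count = 0
Entering loop: while num > 0:
After iteration 1: num = 25, count = 1
After iteration 2: num = 12, count = 2
After iteration 3: num = 6, count = 2
After iteration 4: num = 3, count = 2
After iteration 5: num = 1, count = 3
After iteration 6: num = 0, count = 4
Loop ends.

Final answer: 4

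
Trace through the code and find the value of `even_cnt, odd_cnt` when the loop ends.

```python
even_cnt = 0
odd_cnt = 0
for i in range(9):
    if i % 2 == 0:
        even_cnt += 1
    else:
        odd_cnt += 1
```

Let's trace through this code step by step.

Initialize: even_cnt = 0
Initialize: odd_cnt = 0
Entering loop: for i in range(9):
After iteration 1: i = 0, even_cnt = 1, odd_cnt = 0
After iteration 2: i = 1, even_cnt = 1, odd_cnt = 1
After iteration 3: i = 2, even_cnt = 2, odd_cnt = 1
After iteration 4: i = 3, even_cnt = 2, odd_cnt = 2
After iteration 5: i = 4, even_cnt = 3, odd_cnt = 2
After iteration 6: i = 5, even_cnt = 3, odd_cnt = 3
After iteration 7: i = 6, even_cnt = 4, odd_cnt = 3
After iteration 8: i = 7, even_cnt = 4, odd_cnt = 4
After iteration 9: i = 8, even_cnt = 5, odd_cnt = 4
Loop ends.

Final answer: 5, 4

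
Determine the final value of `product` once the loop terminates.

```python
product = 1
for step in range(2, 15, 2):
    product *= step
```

Let's trace through this code step by step.

Initialize: product = 1
Entering loop: for step in range(2, 15, 2):
After iteration 1: step = 2, product = 2
After iteration 2: step = 4, product = 8
After iteration 3: step = 6, product = 48
After iteration 4: step = 8, product = 384
After iteration 5: step = 10, product = 3840
After iteration 6: step = 12, product = 46080
After iteration 7: step = 14, product = 645120
Loop ends.

Final answer: 645120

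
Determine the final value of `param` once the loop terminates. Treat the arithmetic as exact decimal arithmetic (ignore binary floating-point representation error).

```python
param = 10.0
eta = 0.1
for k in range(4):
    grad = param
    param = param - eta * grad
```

Let's trace through this code step by step.

Initialize: param = 10.0
Initialize: eta = 0.1
Entering loop: for k in range(4):
After iteration 1: k = 0, param = 9.0, grad = 10.0
After iteration 2: k = 1, param = 8.1, grad = 9.0
After iteration 3: k = 2, param = 7.29, grad = 8.1
After iteration 4: k = 3, param = 6.561, grad = 7.29
Loop ends.

Final answer: 6.561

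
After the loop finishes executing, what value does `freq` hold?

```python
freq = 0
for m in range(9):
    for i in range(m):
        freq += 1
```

Let's trace through this code step by step.

Initialize: freq = 0
Entering loop: for m in range(9):
After iteration 1: m = 0, freq = 0
After iteration 2: m = 1, freq = 1, i = 0
After iteration 3: m = 2, freq = 3, i = 1
After iteration 4: m = 3, freq = 6, i = 2
After iteration 5: m = 4, freq = 10, i = 3
After iteration 6: m = 5, freq = 15, i = 4
After iteration 7: m = 6, freq = 21, i = 5
After iteration 8: m = 7, freq = 28, i = 6
After iteration 9: m = 8, freq = 36, i = 7
Loop ends.

Final answer: 36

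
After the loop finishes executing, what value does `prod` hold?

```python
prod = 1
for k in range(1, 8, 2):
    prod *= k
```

Let's trace through this code step by step.

Initialize: prod = 1
Entering loop: for k in range(1, 8, 2):
After iteration 1: k = 1, prod = 1
After iteration 2: k = 3, prod = 3
After iteration 3: k = 5, prod = 15
After iteration 4: k = 7, prod = 105
Loop ends.

Final answer: 105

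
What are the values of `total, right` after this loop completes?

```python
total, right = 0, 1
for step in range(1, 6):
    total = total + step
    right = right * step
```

Let's trace through this code step by step.

Initialize: total = 0
Initialize: right = 1
Entering loop: for step in range(1, 6):
After iteration 1: step = 1, total = 1, right = 1
After iteration 2: step = 2, total = 3, right = 2
After iteration 3: step = 3, total = 6, right = 6
After iteration 4: step = 4, total = 10, right = 24
After iteration 5: step = 5, total = 15, right = 120
Loop ends.

Final answer: 15, 120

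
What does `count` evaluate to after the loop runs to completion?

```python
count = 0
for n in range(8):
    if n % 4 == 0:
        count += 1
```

Let's trace through this code step by step.

Initialize: count = 0
Entering loop: for n in range(8):
After iteration 1: n = 0, count = 1
After iteration 2: n = 1, count = 1
After iteration 3: n = 2, count = 1
After iteration 4: n = 3, count = 1
After iteration 5: n = 4, count = 2
After iteration 6: n = 5, count = 2
After iteration 7: n = 6, count = 2
After iteration 8: n = 7, count = 2
Loop ends.

Final answer: 2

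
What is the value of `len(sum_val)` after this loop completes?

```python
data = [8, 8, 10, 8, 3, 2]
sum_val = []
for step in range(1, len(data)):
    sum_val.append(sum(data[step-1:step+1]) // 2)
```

Let's trace through this code step by step.

Initialize: data = [8, 8, 10, 8, 3, 2]
Initialize: sum_val = []
Entering loop: for step in range(1, len(data)):
After iteration 1: step = 1, sum_val = [8]
After iteration 2: step = 2, sum_val = [8, 9]
After iteration 3: step = 3, sum_val = [8, 9, 9]
After iteration 4: step = 4, sum_val = [8, 9, 9, 5]
After iteration 5: step = 5, sum_val = [8, 9, 9, 5, 2]
Loop ends.
len(sum_val) = 5

Final answer: 5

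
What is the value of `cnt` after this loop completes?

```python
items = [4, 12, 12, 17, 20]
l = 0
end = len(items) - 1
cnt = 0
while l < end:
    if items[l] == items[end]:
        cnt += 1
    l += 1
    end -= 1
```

Let's trace through this code step by step.

Initialize: items = [4, 12, 12, 17, 20]
Initialize: l = 0
Initialize: end = 4
Initialize: cnt = 0
Entering loop: while l < end:
After iteration 1: l = 1, end = 3, cnt = 0
After iteration 2: l = 2, end = 2, cnt = 0
Loop ends.

Final answer: 0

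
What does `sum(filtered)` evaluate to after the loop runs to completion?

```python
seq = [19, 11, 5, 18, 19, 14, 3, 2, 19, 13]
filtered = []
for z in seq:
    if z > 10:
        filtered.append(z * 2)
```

Let's trace through this code step by step.

Initialize: seq = [19, 11, 5, 18, 19, 14, 3, 2, 19, 13]
Initialize: filtered = []
Entering loop: for z in seq:
After iteration 1: z = 19, filtered = [38]
After iteration 2: z = 11, filtered = [38, 22]
After iteration 3: z = 5, filtered = [38, 22]
After iteration 4: z = 18, filtered = [38, 22, 36]
After iteration 5: z = 19, filtered = [38, 22, 36, 38]
After iteration 6: z = 14, filtered = [38, 22, 36, 38, 28]
After iteration 7: z = 3, filtered = [38, 22, 36, 38, 28]
After iteration 8: z = 2, filtered = [38, 22, 36, 38, 28]
After iteration 9: z = 19, filtered = [38, 22, 36, 38, 28, 38]
After iteration 10: z = 13, filtered = [38, 22, 36, 38, 28, 38, 26]
Loop ends.
sum(filtered) = 226

Final answer: 226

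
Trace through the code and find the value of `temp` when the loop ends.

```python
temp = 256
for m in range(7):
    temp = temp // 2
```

Let's trace through this code step by step.

Initialize: temp = 256
Entering loop: for m in range(7):
After iteration 1: m = 0, temp = 128
After iteration 2: m = 1, temp = 64
After iteration 3: m = 2, temp = 32
After iteration 4: m = 3, temp = 16
After iteration 5: m = 4, temp = 8
After iteration 6: m = 5, temp = 4
After iteration 7: m = 6, temp = 2
Loop ends.

Final answer: 2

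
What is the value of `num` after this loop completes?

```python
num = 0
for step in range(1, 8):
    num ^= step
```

Let's trace through this code step by step.

Initialize: num = 0
Entering loop: for step in range(1, 8):
After iteration 1: step = 1, num = 1
After iteration 2: step = 2, num = 3
After iteration 3: step = 3, num = 0
After iteration 4: step = 4, num = 4
After iteration 5: step = 5, num = 1
After iteration 6: step = 6, num = 7
After iteration 7: step = 7, num = 0
Loop ends.

Final answer: 0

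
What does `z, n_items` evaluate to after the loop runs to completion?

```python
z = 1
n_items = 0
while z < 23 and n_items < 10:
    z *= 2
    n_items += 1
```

Let's trace through this code step by step.

Initialize: z = 1
Initialize: n_items = 0
Entering loop: while z < 23 and n_items < 10:
After iteration 1: z = 2, n_items = 1
After iteration 2: z = 4, n_items = 2
After iteration 3: z = 8, n_items = 3
After iteration 4: z = 16, n_items = 4
After iteration 5: z = 32, n_items = 5
Loop ends.

Final answer: 32, 5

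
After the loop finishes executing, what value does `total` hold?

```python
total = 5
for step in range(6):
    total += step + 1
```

Let's trace through this code step by step.

Initialize: total = 5
Entering loop: for step in range(6):
After iteration 1: step = 0, total = 6
After iteration 2: step = 1, total = 8
After iteration 3: step = 2, total = 11
After iteration 4: step = 3, total = 15
After iteration 5: step = 4, total = 20
After iteration 6: step = 5, total = 26
Loop ends.

Final answer: 26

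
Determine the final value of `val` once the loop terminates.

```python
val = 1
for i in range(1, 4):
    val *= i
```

Let's trace through this code step by step.

Initialize: val = 1
Entering loop: for i in range(1, 4):
After iteration 1: i = 1, val = 1
After iteration 2: i = 2, val = 2
After iteration 3: i = 3, val = 6
Loop ends.

Final answer: 6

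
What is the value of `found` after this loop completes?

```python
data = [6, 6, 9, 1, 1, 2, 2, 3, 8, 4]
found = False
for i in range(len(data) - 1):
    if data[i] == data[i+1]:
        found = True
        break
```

Let's trace through this code step by step.

Initialize: data = [6, 6, 9, 1, 1, 2, 2, 3, 8, 4]
Initialize: found = False
Entering loop: for i in range(len(data) - 1):
After iteration 1: i = 0, found = True
Loop ends.

Final answer: True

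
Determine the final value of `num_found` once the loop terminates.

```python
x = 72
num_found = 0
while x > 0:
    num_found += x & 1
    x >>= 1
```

Let's trace through this code step by step.

Initialize: x = 72
Initialize: num_found = 0
Entering loop: while x > 0:
After iteration 1: x = 36, num_found = 0
After iteration 2: x = 18, num_found = 0
After iteration 3: x = 9, num_found = 0
After iteration 4: x = 4, num_found = 1
After iteration 5: x = 2, num_found = 1
After iteration 6: x = 1, num_found = 1
After iteration 7: x = 0, num_found = 2
Loop ends.

Final answer: 2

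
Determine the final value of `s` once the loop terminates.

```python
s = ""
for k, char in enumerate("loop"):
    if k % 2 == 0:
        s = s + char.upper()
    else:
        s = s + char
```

Let's trace through this code step by step.

Initialize: s = ''
Entering loop: for k, char in enumerate("loop"):
After iteration 1: k = 0, char = 'l', s = 'L'
After iteration 2: k = 1, char = 'o', s = 'Lo'
After iteration 3: k = 2, char = 'o', s = 'LoO'
After iteration 4: k = 3, char = 'p', s = 'LoOp'
Loop ends.

Final answer: 'LoOp'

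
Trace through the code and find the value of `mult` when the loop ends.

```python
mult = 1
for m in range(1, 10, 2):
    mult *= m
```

Let's trace through this code step by step.

Initialize: mult = 1
Entering loop: for m in range(1, 10, 2):
After iteration 1: m = 1, mult = 1
After iteration 2: m = 3, mult = 3
After iteration 3: m = 5, mult = 15
After iteration 4: m = 7, mult = 105
After iteration 5: m = 9, mult = 945
Loop ends.

Final answer: 945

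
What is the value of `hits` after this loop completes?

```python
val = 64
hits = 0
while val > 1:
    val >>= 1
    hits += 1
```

Let's trace through this code step by step.

Initialize: val = 64
Initialize: hits = 0
Entering loop: while val > 1:
After iteration 1: val = 32, hits = 1
After iteration 2: val = 16, hits = 2
After iteration 3: val = 8, hits = 3
After iteration 4: val = 4, hits = 4
After iteration 5: val = 2, hits = 5
After iteration 6: val = 1, hits = 6
Loop ends.

Final answer: 6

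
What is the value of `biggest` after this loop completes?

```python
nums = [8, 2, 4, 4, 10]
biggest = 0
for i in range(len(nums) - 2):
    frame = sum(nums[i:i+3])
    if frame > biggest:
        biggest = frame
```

Let's trace through this code step by step.

Initialize: nums = [8, 2, 4, 4, 10]
Initialize: biggest = 0
Entering loop: for i in range(len(nums) - 2):
After iteration 1: i = 0, biggest = 14, frame = 14
After iteration 2: i = 1, biggest = 14, frame = 10
After iteration 3: i = 2, biggest = 18, frame = 18
Loop ends.

Final answer: 18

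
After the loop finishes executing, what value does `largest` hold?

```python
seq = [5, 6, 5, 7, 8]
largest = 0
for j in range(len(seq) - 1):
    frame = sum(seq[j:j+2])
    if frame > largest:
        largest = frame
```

Let's trace through this code step by step.

Initialize: seq = [5, 6, 5, 7, 8]
Initialize: largest = 0
Entering loop: for j in range(len(seq) - 1):
After iteration 1: j = 0, largest = 11, frame = 11
After iteration 2: j = 1, largest = 11, frame = 11
After iteration 3: j = 2, largest = 12, frame = 12
After iteration 4: j = 3, largest = 15, frame = 15
Loop ends.

Final answer: 15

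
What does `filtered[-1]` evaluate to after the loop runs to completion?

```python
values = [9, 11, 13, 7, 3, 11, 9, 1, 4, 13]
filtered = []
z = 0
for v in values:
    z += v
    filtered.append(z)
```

Let's trace through this code step by step.

Initialize: values = [9, 11, 13, 7, 3, 11, 9, 1, 4, 13]
Initialize: filtered = []
Initialize: z = 0
Entering loop: for v in values:
After iteration 1: v = 9, filtered = [9], z = 9
After iteration 2: v = 11, filtered = [9, 20], z = 20
After iteration 3: v = 13, filtered = [9, 20, 33], z = 33
After iteration 4: v = 7, filtered = [9, 20, 33, 40], z = 40
After iteration 5: v = 3, filtered = [9, 20, 33, 40, 43], z = 43
After iteration 6: v = 11, filtered = [9, 20, 33, 40, 43, 54], z = 54
After iteration 7: v = 9, filtered = [9, 20, 33, 40, 43, 54, 63], z = 63
After iteration 8: v = 1, filtered = [9, 20, 33, 40, 43, 54, 63, 64], z = 64
After iteration 9: v = 4, filtered = [9, 20, 33, 40, 43, 54, 63, 64, 68], z = 68
After iteration 10: v = 13, filtered = [9, 20, 33, 40, 43, 54, 63, 64, 68, 81], z = 81
Loop ends.
filtered[-1] = 81

Final answer: 81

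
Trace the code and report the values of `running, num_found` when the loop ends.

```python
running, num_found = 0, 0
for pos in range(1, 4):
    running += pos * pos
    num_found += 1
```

Let's trace through this code step by step.

Initialize: running = 0
Initialize: num_found = 0
Entering loop: for pos in range(1, 4):
After iteration 1: pos = 1, running = 1, num_found = 1
After iteration 2: pos = 2, running = 5, num_found = 2
After iteration 3: pos = 3, running = 14, num_found = 3
Loop ends.

Final answer: 14, 3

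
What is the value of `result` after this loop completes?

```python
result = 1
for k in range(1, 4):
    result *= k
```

Let's trace through this code step by step.

Initialize: result = 1
Entering loop: for k in range(1, 4):
After iteration 1: k = 1, result = 1
After iteration 2: k = 2, result = 2
After iteration 3: k = 3, result = 6
Loop ends.

Final answer: 6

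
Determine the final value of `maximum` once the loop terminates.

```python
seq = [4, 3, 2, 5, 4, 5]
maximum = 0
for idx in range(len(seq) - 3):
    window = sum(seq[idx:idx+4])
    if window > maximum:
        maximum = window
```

Let's trace through this code step by step.

Initialize: seq = [4, 3, 2, 5, 4, 5]
Initialize: maximum = 0
Entering loop: for idx in range(len(seq) - 3):
After iteration 1: idx = 0, maximum = 14, window = 14
After iteration 2: idx = 1, maximum = 14, window = 14
After iteration 3: idx = 2, maximum = 16, window = 16
Loop ends.

Final answer: 16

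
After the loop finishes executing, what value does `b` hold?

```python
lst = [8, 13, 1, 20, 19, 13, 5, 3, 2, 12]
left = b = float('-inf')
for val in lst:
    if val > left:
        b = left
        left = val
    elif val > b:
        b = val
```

Let's trace through this code step by step.

Initialize: lst = [8, 13, 1, 20, 19, 13, 5, 3, 2, 12]
Initialize: left = -inf
Initialize: b = -inf
Entering loop: for val in lst:
After iteration 1: val = 8, left = 8, b = -inf
After iteration 2: val = 13, left = 13, b = 8
After iteration 3: val = 1, left = 13, b = 8
After iteration 4: val = 20, left = 20, b = 13
After iteration 5: val = 19, left = 20, b = 19
After iteration 6: val = 13, left = 20, b = 19
After iteration 7: val = 5, left = 20, b = 19
After iteration 8: val = 3, left = 20, b = 19
After iteration 9: val = 2, left = 20, b = 19
After iteration 10: val = 12, left = 20, b = 19
Loop ends.

Final answer: 19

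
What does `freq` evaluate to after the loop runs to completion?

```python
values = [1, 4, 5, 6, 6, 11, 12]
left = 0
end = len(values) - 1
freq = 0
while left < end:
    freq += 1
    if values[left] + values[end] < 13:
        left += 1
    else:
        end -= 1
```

Let's trace through this code step by step.

Initialize: values = [1, 4, 5, 6, 6, 11, 12]
Initialize: left = 0
Initialize: end = 6
Initialize: freq = 0
Entering loop: while left < end:
After iteration 1: left = 0, end = 5, freq = 1
After iteration 2: left = 1, end = 5, freq = 2
After iteration 3: left = 1, end = 4, freq = 3
After iteration 4: left = 2, end = 4, freq = 4
After iteration 5: left = 3, end = 4, freq = 5
After iteration 6: left = 4, end = 4, freq = 6
Loop ends.

Final answer: 6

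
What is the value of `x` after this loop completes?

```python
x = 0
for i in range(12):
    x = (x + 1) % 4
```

Let's trace through this code step by step.

Initialize: x = 0
Entering loop: for i in range(12):
After iteration 1: i = 0, x = 1
After iteration 2: i = 1, x = 2
After iteration 3: i = 2, x = 3
After iteration 4: i = 3, x = 0
After iteration 5: i = 4, x = 1
After iteration 6: i = 5, x = 2
After iteration 7: i = 6, x = 3
After iteration 8: i = 7, x = 0
After iteration 9: i = 8, x = 1
After iteration 10: i = 9, x = 2
After iteration 11: i = 10, x = 3
After iteration 12: i = 11, x = 0
Loop ends.

Final answer: 0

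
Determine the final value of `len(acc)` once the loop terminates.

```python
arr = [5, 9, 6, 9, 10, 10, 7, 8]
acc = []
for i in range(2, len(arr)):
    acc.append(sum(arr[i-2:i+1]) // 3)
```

Let's trace through this code step by step.

Initialize: arr = [5, 9, 6, 9, 10, 10, 7, 8]
Initialize: acc = []
Entering loop: for i in range(2, len(arr)):
After iteration 1: i = 2, acc = [6]
After iteration 2: i = 3, acc = [6, 8]
After iteration 3: i = 4, acc = [6, 8, 8]
After iteration 4: i = 5, acc = [6, 8, 8, 9]
After iteration 5: i = 6, acc = [6, 8, 8, 9, 9]
After iteration 6: i = 7, acc = [6, 8, 8, 9, 9, 8]
Loop ends.
len(acc) = 6

Final answer: 6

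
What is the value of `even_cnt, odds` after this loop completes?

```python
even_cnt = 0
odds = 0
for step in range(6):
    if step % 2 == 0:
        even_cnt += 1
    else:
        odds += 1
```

Let's trace through this code step by step.

Initialize: even_cnt = 0
Initialize: odds = 0
Entering loop: for step in range(6):
After iteration 1: step = 0, even_cnt = 1, odds = 0
After iteration 2: step = 1, even_cnt = 1, odds = 1
After iteration 3: step = 2, even_cnt = 2, odds = 1
After iteration 4: step = 3, even_cnt = 2, odds = 2
After iteration 5: step = 4, even_cnt = 3, odds = 2
After iteration 6: step = 5, even_cnt = 3, odds = 3
Loop ends.

Final answer: 3, 3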